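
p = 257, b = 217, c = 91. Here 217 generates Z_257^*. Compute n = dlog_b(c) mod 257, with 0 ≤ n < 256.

201

Baby-step giant-step with m = ceil(sqrt(256)) = 16.
Baby table (217^j mod 257 for j=0..15):
  0:1  1:217  2:58  3:250  4:23  5:108  6:49  7:96
  8:15  9:171  10:99  11:152  12:88  13:78  14:221  15:155
Giant step factor: 217^(-16) ≡ 8 (mod 257).
Scan 91·8^i mod 257 for i = 0, 1, …:
  i=0: 91   i=1: 214   i=2: 170   i=3: 75
  i=4: 86   i=5: 174   i=6: 107   i=7: 85
  i=8: 166   i=9: 43   i=10: 87   i=11: 182
  i=12: 171
Match at i=12, j=9: n = 12·16 + 9 = 201.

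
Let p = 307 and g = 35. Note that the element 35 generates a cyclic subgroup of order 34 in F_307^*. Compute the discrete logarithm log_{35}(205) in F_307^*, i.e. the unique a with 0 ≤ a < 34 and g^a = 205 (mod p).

Successive powers of 35 modulo 307:
  35^0=1  35^1=35  35^2=304  35^3=202  35^4=9  35^5=8
  35^6=280  35^7=283  35^8=81  35^9=72  35^10=64  35^11=91
  35^12=115  35^13=34  35^14=269  35^15=205
So 35^15 ≡ 205 (mod 307), giving a = 15.

15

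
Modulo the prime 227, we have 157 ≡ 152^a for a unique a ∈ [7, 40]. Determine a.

39

Compute 152^7 mod 227 = 127, then multiply by 152 repeatedly:
  152^7=127  152^8=9  152^9=6  152^10=4  152^11=154
  152^12=27  152^13=18  152^14=12  152^15=8  152^16=81
  152^17=54  152^18=36  152^19=24  152^20=16  152^21=162
  152^22=108  152^23=72  152^24=48  152^25=32  152^26=97
  152^27=216  152^28=144  152^29=96  152^30=64  152^31=194
  152^32=205  152^33=61  152^34=192  152^35=128  152^36=161
  152^37=183  152^38=122  152^39=157
Found 157 at exponent 39.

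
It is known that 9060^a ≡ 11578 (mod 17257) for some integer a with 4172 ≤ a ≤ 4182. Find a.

4175

Compute 9060^4172 mod 17257 = 4879, then multiply by 9060 repeatedly:
  9060^4172=4879  9060^4173=8563  9060^4174=10565  9060^4175=11578
Found 11578 at exponent 4175.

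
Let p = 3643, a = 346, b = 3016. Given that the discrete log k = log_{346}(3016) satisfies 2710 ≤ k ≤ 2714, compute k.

Compute 346^2710 mod 3643 = 1688, then multiply by 346 repeatedly:
  346^2710=1688  346^2711=1168  346^2712=3398  346^2713=2662  346^2714=3016
Found 3016 at exponent 2714.

2714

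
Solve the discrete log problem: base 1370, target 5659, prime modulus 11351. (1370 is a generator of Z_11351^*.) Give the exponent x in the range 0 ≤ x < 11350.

Baby-step giant-step with m = ceil(sqrt(11350)) = 107.
Baby table (1370^j mod 11351 for j=0..106):
  0:1  1:1370  2:3985  3:10970  4:176  5:2749  6:8949  7:1050
  8:8274  9:7082  10:8586  11:3184  12:3296  13:9173  14:1453  15:4185
  16:1195  17:2606  18:6006  19:10096  20:6002  21:4616  22:1413  23:6140
  24:709  25:6495  26:10317  27:2295  28:11274  29:8020  30:10983  31:6635
  32:9150  33:3996  34:3338  35:9958  36:9909  37:10885  38:8587  39:4554
  40:7281  41:8792  42:1629  43:6934  44:10144  45:3656  46:2929  47:5827
  48:3237  49:7800  50:4709  51:3962  52:2162  53:10680  54:161  55:4901
  56:5929  57:6765  58:5634  59:11251  60:10563  61:10136  62:4047  63:5102
  64:8875  65:1829  66:8510  67:1223  68:6913  69:4076  70:10779  71:10930
  72:2131  73:2263  74:1487  75:5361  76:473  77:1003  78:639  79:1403
  80:3791  81:6263  82:10305  83:8557  84:8858  85:1241  86:8871  87:7700
  88:3921  89:2747  90:6209  91:4431  92:9036  93:6730  94:3088  95:7988
  96:1196  97:3976  98:9991  99:9715  100:6178  101:7365  102:10362  103:7190
  104:8983  105:2226  106:7552
Giant step factor: 1370^(-107) ≡ 5921 (mod 11351).
Scan 5659·5921^i mod 11351 for i = 0, 1, …:
  i=0: 5659   i=1: 10138   i=2: 3010   i=3: 1140
  i=4: 7446   i=5: 482   i=6: 4821   i=7: 8727
  i=8: 2815   i=9: 4347     …   i=93: 9344
  i=94: 1050
Match at i=94, j=7: x = 94·107 + 7 = 10065.

10065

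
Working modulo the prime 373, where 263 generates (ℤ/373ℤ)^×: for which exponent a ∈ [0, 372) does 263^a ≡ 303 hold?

Baby-step giant-step with m = ceil(sqrt(372)) = 20.
Baby table (263^j mod 373 for j=0..19):
  0:1  1:263  2:164  3:237  4:40  5:76  6:219  7:155
  8:108  9:56  10:181  11:232  12:217  13:2  14:153  15:328
  16:101  17:80  18:152  19:65
Giant step factor: 263^(-20) ≡ 148 (mod 373).
Scan 303·148^i mod 373 for i = 0, 1, …:
  i=0: 303   i=1: 84   i=2: 123   i=3: 300
  i=4: 13   i=5: 59   i=6: 153
Match at i=6, j=14: a = 6·20 + 14 = 134.

134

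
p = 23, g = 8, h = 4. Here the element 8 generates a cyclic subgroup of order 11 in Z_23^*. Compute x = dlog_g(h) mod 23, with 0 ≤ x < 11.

Successive powers of 8 modulo 23:
  8^0=1  8^1=8  8^2=18  8^3=6  8^4=2  8^5=16
  8^6=13  8^7=12  8^8=4
So 8^8 ≡ 4 (mod 23), giving x = 8.

8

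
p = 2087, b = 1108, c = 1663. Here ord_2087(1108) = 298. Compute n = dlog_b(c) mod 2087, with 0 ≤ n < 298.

166

Baby-step giant-step with m = ceil(sqrt(298)) = 18.
Baby table (1108^j mod 2087 for j=0..17):
  0:1  1:1108  2:508  3:1461  4:1363  5:1303  6:1607  7:345
  8:339  9:2039  10:1078  11:660  12:830  13:1360  14:66  15:83
  16:136  17:424
Giant step factor: 1108^(-18) ≡ 327 (mod 2087).
Scan 1663·327^i mod 2087 for i = 0, 1, …:
  i=0: 1663   i=1: 1181   i=2: 92   i=3: 866
  i=4: 1437   i=5: 324   i=6: 1598   i=7: 796
  i=8: 1504   i=9: 1363
Match at i=9, j=4: n = 9·18 + 4 = 166.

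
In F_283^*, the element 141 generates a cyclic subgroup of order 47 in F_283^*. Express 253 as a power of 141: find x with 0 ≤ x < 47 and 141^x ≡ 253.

33

Baby-step giant-step with m = ceil(sqrt(47)) = 7.
Baby table (141^j mod 283 for j=0..6):
  0:1  1:141  2:71  3:106  4:230  5:168  6:199
Giant step factor: 141^(-7) ≡ 155 (mod 283).
Scan 253·155^i mod 283 for i = 0, 1, …:
  i=0: 253   i=1: 161   i=2: 51   i=3: 264
  i=4: 168
Match at i=4, j=5: x = 4·7 + 5 = 33.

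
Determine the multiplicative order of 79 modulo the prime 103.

17

The order of 79 must divide p − 1 = 102 = 2 · 3 · 17.
Divisors: 1, 2, 3, 6, 17, 34, 51, 102.
Check each in increasing order: 79^1 ≡ 79;  79^2 ≡ 61;  79^3 ≡ 81;  79^6 ≡ 72;  79^17 ≡ 1.
Smallest exponent giving 1 is 17.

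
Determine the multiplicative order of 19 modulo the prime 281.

The order of 19 must divide p − 1 = 280 = 2^3 · 5 · 7.
Divisors: 1, 2, 4, 5, 7, 8, 10, 14, 20, 28, 35, 40, 56, 70, 140, 280.
Check each in increasing order: 19^1 ≡ 19;  19^2 ≡ 80;  19^4 ≡ 218;  19^5 ≡ 208;  19^7 ≡ 61;  19^8 ≡ 35;  19^10 ≡ 271;  19^14 ≡ 68;  19^20 ≡ 100;  19^28 ≡ 128;  19^35 ≡ 221;  19^40 ≡ 165;  19^56 ≡ 86;  19^70 ≡ 228;  19^140 ≡ 280;  19^280 ≡ 1.
Smallest exponent giving 1 is 280.

280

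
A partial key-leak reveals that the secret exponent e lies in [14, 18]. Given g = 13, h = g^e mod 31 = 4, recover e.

18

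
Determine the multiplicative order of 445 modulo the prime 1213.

202

The order of 445 must divide p − 1 = 1212 = 2^2 · 3 · 101.
Divisors: 1, 2, 3, 4, 6, 12, 101, 202, 303, 404, 606, 1212.
Check each in increasing order: 445^1 ≡ 445;  445^2 ≡ 306;  445^3 ≡ 314;  445^4 ≡ 235;  445^6 ≡ 343;  445^12 ≡ 1201;  445^101 ≡ 1212;  445^202 ≡ 1.
Smallest exponent giving 1 is 202.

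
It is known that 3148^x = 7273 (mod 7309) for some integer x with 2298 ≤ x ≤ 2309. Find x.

2300

Compute 3148^2298 mod 7309 = 6618, then multiply by 3148 repeatedly:
  3148^2298=6618  3148^2299=2814  3148^2300=7273
Found 7273 at exponent 2300.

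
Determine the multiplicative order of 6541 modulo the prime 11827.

5913

The order of 6541 must divide p − 1 = 11826 = 2 · 3^4 · 73.
Divisors: 1, 2, 3, 6, 9, 18, 27, 54, 73, 81, 146, 162, 219, 438, 657, 1314, 1971, 3942, 5913, 11826.
Check each in increasing order: 6541^1 ≡ 6541;  6541^2 ≡ 6422;  6541^3 ≡ 8625;  6541^6 ≡ 10622;  6541^9 ≡ 2808;  6541^18 ≡ 8082;  6541^27 ≡ 10070;  6541^54 ≡ 202;  6541^73 ≡ 2824;  6541^81 ≡ 11723;  6541^146 ≡ 3578;  6541^162 ≡ 10816;  6541^219 ≡ 4014;  6541^438 ≡ 3822;  6541^657 ≡ 1889;  6541^1314 ≡ 8394;  6541^1971 ≡ 8086;  6541^3942 ≡ 3740;  6541^5913 ≡ 1.
Smallest exponent giving 1 is 5913.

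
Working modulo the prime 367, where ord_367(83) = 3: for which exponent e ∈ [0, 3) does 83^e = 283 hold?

2

Successive powers of 83 modulo 367:
  83^0=1  83^1=83  83^2=283
So 83^2 ≡ 283 (mod 367), giving e = 2.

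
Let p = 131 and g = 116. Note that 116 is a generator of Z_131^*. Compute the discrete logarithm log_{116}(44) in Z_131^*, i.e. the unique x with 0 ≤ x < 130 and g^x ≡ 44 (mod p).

Baby-step giant-step with m = ceil(sqrt(130)) = 12.
Baby table (116^j mod 131 for j=0..11):
  0:1  1:116  2:94  3:31  4:59  5:32  6:44  7:126
  8:75  9:54  10:107  11:98
Giant step factor: 116^(-12) ≡ 9 (mod 131).
Scan 44·9^i mod 131 for i = 0, 1, …:
  i=0: 44
Match at i=0, j=6: x = 0·12 + 6 = 6.

6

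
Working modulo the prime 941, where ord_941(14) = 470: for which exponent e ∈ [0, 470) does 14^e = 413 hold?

380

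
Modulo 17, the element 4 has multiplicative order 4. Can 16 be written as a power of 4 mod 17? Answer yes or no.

yes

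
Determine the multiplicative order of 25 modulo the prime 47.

The order of 25 must divide p − 1 = 46 = 2 · 23.
Divisors: 1, 2, 23, 46.
Check each in increasing order: 25^1 ≡ 25;  25^2 ≡ 14;  25^23 ≡ 1.
Smallest exponent giving 1 is 23.

23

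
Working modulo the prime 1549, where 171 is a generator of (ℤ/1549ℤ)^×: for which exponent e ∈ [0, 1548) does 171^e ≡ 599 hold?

956

Baby-step giant-step with m = ceil(sqrt(1548)) = 40.
Baby table (171^j mod 1549 for j=0..39):
  0:1  1:171  2:1359  3:39  4:473  5:335  6:1521  7:1408
  8:673  9:457  10:697  11:1463  12:784  13:850  14:1293  15:1145
  16:621  17:859  18:1283  19:984  20:972  21:469  22:1200  23:732
  24:1252  25:330  26:666  27:809  28:478  29:1190  30:571  31:54
  32:1489  33:583  34:557  35:758  36:1051  37:37  38:131  39:715
Giant step factor: 171^(-40) ≡ 453 (mod 1549).
Scan 599·453^i mod 1549 for i = 0, 1, …:
  i=0: 599   i=1: 272   i=2: 845   i=3: 182
  i=4: 349   i=5: 99   i=6: 1475   i=7: 556
  i=8: 930   i=9: 1511     …   i=22: 122
  i=23: 1051
Match at i=23, j=36: e = 23·40 + 36 = 956.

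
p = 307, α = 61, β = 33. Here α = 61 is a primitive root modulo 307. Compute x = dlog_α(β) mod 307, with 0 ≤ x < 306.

119

Baby-step giant-step with m = ceil(sqrt(306)) = 18.
Baby table (61^j mod 307 for j=0..17):
  0:1  1:61  2:37  3:108  4:141  5:5  6:305  7:185
  8:233  9:91  10:25  11:297  12:4  13:244  14:148  15:125
  16:257  17:20
Giant step factor: 61^(-18) ≡ 115 (mod 307).
Scan 33·115^i mod 307 for i = 0, 1, …:
  i=0: 33   i=1: 111   i=2: 178   i=3: 208
  i=4: 281   i=5: 80   i=6: 297
Match at i=6, j=11: x = 6·18 + 11 = 119.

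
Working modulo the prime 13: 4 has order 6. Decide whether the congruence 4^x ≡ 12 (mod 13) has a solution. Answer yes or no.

⟨4⟩ has order 6; its elements mod 13 are {1, 3, 4, 9, 10, 12}.
12 is in this set.

yes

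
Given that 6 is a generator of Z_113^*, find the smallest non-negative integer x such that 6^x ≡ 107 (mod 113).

57

Baby-step giant-step with m = ceil(sqrt(112)) = 11.
Baby table (6^j mod 113 for j=0..10):
  0:1  1:6  2:36  3:103  4:53  5:92  6:100  7:35
  8:97  9:17  10:102
Giant step factor: 6^(-11) ≡ 101 (mod 113).
Scan 107·101^i mod 113 for i = 0, 1, …:
  i=0: 107   i=1: 72   i=2: 40   i=3: 85
  i=4: 110   i=5: 36
Match at i=5, j=2: x = 5·11 + 2 = 57.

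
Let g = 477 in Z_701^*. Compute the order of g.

700

The order of 477 must divide p − 1 = 700 = 2^2 · 5^2 · 7.
Divisors: 1, 2, 4, 5, 7, 10, 14, 20, 25, 28, 35, 50, 70, 100, 140, 175, 350, 700.
Check each in increasing order: 477^1 ≡ 477;  477^2 ≡ 405;  477^4 ≡ 692;  477^5 ≡ 614;  477^7 ≡ 516;  477^10 ≡ 559;  477^14 ≡ 577;  477^20 ≡ 536;  477^25 ≡ 335;  477^28 ≡ 655;  477^35 ≡ 98;  477^50 ≡ 65;  477^70 ≡ 491;  477^100 ≡ 19;  477^140 ≡ 638;  477^175 ≡ 135;  477^350 ≡ 700;  477^700 ≡ 1.
Smallest exponent giving 1 is 700.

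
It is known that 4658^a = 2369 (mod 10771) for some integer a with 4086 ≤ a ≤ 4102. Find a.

Compute 4658^4086 mod 10771 = 5534, then multiply by 4658 repeatedly:
  4658^4086=5534  4658^4087=2369
Found 2369 at exponent 4087.

4087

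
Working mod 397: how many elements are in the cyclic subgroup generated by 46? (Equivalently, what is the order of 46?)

396

The order of 46 must divide p − 1 = 396 = 2^2 · 3^2 · 11.
Divisors: 1, 2, 3, 4, 6, 9, 11, 12, 18, 22, 33, 36, 44, 66, 99, 132, 198, 396.
Check each in increasing order: 46^1 ≡ 46;  46^2 ≡ 131;  46^3 ≡ 71;  46^4 ≡ 90;  46^6 ≡ 277;  46^9 ≡ 214;  46^11 ≡ 244;  46^12 ≡ 108;  46^18 ≡ 141;  46^22 ≡ 383;  46^33 ≡ 157;  46^36 ≡ 31;  46^44 ≡ 196;  46^66 ≡ 35;  46^99 ≡ 334;  46^132 ≡ 34;  46^198 ≡ 396;  46^396 ≡ 1.
Smallest exponent giving 1 is 396.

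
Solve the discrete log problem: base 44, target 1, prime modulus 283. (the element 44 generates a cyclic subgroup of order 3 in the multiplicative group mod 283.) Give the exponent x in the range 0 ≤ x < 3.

Successive powers of 44 modulo 283:
  44^0=1
So 44^0 ≡ 1 (mod 283), giving x = 0.

0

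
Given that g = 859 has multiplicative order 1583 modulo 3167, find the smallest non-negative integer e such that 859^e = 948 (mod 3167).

1130

Baby-step giant-step with m = ceil(sqrt(1583)) = 40.
Baby table (859^j mod 3167 for j=0..39):
  0:1  1:859  2:3137  3:2733  4:900  5:352  6:1503  7:2108
  8:2415  9:100  10:391  11:167  12:938  13:1324  14:363  15:1451
  16:1778  17:808  18:499  19:1096  20:865  21:1957  22:2553  23:1463
  24:2585  25:448  26:1625  27:2395  28:1922  29:991  30:2513  31:1940
  32:618  33:1973  34:462  35:983  36:1975  37:2180  38:923  39:1107
Giant step factor: 859^(-40) ≡ 857 (mod 3167).
Scan 948·857^i mod 3167 for i = 0, 1, …:
  i=0: 948   i=1: 1684   i=2: 2203   i=3: 439
  i=4: 2517   i=5: 342   i=6: 1730   i=7: 454
  i=8: 2704   i=9: 2251     …   i=27: 1183
  i=28: 391
Match at i=28, j=10: e = 28·40 + 10 = 1130.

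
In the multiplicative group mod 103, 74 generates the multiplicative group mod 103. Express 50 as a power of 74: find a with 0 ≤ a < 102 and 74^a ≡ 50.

Baby-step giant-step with m = ceil(sqrt(102)) = 11.
Baby table (74^j mod 103 for j=0..10):
  0:1  1:74  2:17  3:22  4:83  5:65  6:72  7:75
  8:91  9:39  10:2
Giant step factor: 74^(-11) ≡ 87 (mod 103).
Scan 50·87^i mod 103 for i = 0, 1, …:
  i=0: 50   i=1: 24   i=2: 28   i=3: 67
  i=4: 61   i=5: 54   i=6: 63   i=7: 22
Match at i=7, j=3: a = 7·11 + 3 = 80.

80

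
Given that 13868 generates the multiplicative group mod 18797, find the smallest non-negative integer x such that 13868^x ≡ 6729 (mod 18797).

Baby-step giant-step with m = ceil(sqrt(18796)) = 138.
Baby table (13868^j mod 18797 for j=0..137):
  0:1  1:13868  2:9317  3:16375  4:1943  5:9423  6:1420  7:12101
  8:15849  9:611  10:14698  11:15993  12:5121  13:2962  14:5571  15:2958
  16:6490  17:3284  18:16178  19:14309  20:16080  21:8629  22:5270  23:1624
  24:2826  25:18020  26:14042  27:16333  28:2194  29:12846  30:9159  31:5683
  32:14820  33:16159  34:13975  35:8230  36:17053  37:5947  38:10557  39:13440
  40:13665  41:13663  42:4724  43:4887  44:9731  45:5845  46:5796  47:2956
  48:16348  49:3447  50:2225  51:10423  52:16031  53:5789  54:18662  55:7520
  56:1604  57:7421  58:853  59:6091  60:15067  61:1704  62:3243  63:11500
  64:8252  65:2600  66:4154  67:13664  68:18592  69:14204  70:7309  71:7788
  72:15219  73:4376  74:9652  75:499  76:2836  77:6324  78:13227  79:10910
  80:2827  81:13091  82:4562  83:13911  84:4137  85:3472  86:10579  87:17784
  88:11872  89:16770  90:9876  91:5426  92:3377  93:8909  94:16128  95:16398
  96:1358  97:16947  98:2105  99:399  100:7014  101:14474  102:11066  103:4580
  104:377  105:2670  106:16267  107:7959  108:18225  109:18635  110:9024  111:13203
  112:16424  113:4783  114:14828  115:14321  116:13323  117:7651  118:13800  119:6143
  120:3120  121:16263  122:8878  123:18551  124:9526  125:1252  126:13105  127:10744
  128:12770  129:7823  130:11877  131:10922  132:70  133:12113  134:13092  135:18430
  136:4431  137:1715
Giant step factor: 13868^(-138) ≡ 2055 (mod 18797).
Scan 6729·2055^i mod 18797 for i = 0, 1, …:
  i=0: 6729   i=1: 12300   i=2: 13332   i=3: 10031
  i=4: 12193   i=5: 214   i=6: 7439   i=7: 5184
  i=8: 14018   i=9: 9986     …   i=130: 2058
  i=131: 18662
Match at i=131, j=54: x = 131·138 + 54 = 18132.

18132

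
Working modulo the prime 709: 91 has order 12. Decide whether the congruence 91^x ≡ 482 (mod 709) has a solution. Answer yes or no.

⟨91⟩ has order 12; its elements mod 709 are {1, 91, 96, 187, 227, 228, 481, 482, 522, 613, 618, 708}.
482 is in this set.

yes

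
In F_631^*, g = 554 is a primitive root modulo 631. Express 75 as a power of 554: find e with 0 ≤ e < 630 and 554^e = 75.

Baby-step giant-step with m = ceil(sqrt(630)) = 26.
Baby table (554^j mod 631 for j=0..25):
  0:1  1:554  2:250  3:311  4:31  5:137  6:178  7:176
  8:330  9:461  10:470  11:408  12:134  13:409  14:57  15:28
  16:368  17:59  18:505  19:237  20:50  21:567  22:511  23:406
  24:288  25:540
Giant step factor: 554^(-26) ≡ 392 (mod 631).
Scan 75·392^i mod 631 for i = 0, 1, …:
  i=0: 75   i=1: 374   i=2: 216   i=3: 118
  i=4: 193   i=5: 567
Match at i=5, j=21: e = 5·26 + 21 = 151.

151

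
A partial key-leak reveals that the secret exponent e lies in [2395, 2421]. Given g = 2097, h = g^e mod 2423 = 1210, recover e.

Compute 2097^2395 mod 2423 = 2287, then multiply by 2097 repeatedly:
  2097^2395=2287  2097^2396=722  2097^2397=2082  2097^2398=2131  2097^2399=695
  2097^2400=1192  2097^2401=1511  2097^2402=1706  2097^2403=1134  2097^2404=1035
  2097^2405=1810  2097^2406=1152  2097^2407=13  2097^2408=608  2097^2409=478
  2097^2410=1667  2097^2411=1733  2097^2412=2024  2097^2413=1655  2097^2414=799
  2097^2415=1210
Found 1210 at exponent 2415.

2415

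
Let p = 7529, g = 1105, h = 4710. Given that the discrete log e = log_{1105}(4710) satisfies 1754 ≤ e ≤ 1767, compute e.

1760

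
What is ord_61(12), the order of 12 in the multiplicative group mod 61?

The order of 12 must divide p − 1 = 60 = 2^2 · 3 · 5.
Divisors: 1, 2, 3, 4, 5, 6, 10, 12, 15, 20, 30, 60.
Check each in increasing order: 12^1 ≡ 12;  12^2 ≡ 22;  12^3 ≡ 20;  12^4 ≡ 57;  12^5 ≡ 13;  12^6 ≡ 34;  12^10 ≡ 47;  12^12 ≡ 58;  12^15 ≡ 1.
Smallest exponent giving 1 is 15.

15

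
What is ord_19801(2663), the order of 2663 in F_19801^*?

The order of 2663 must divide p − 1 = 19800 = 2^3 · 3^2 · 5^2 · 11.
Divisors: 1, 2, 3, 4, 5, 6, 8, 9, 10, 11, 12, 15, 18, 20, 22, 24, 25, 30, 33, 36, 40, 44, 45, 50, 55, 60, 66, 72, 75, 88, 90, 99, 100, 110, 120, 132, 150, 165, 180, 198, 200, 220, 225, 264, 275, 300, 330, 360, 396, 440, 450, 495, 550, 600, 660, 792, 825, 900, 990, 1100, 1320, 1650, 1800, 1980, 2200, 2475, 3300, 3960, 4950, 6600, 9900, 19800.
Check each in increasing order: 2663^1 ≡ 2663;  2663^2 ≡ 2811;  2663^3 ≡ 915;  2663^4 ≡ 1122;  2663^5 ≡ 17736;  2663^6 ≡ 5583;  2663^8 ≡ 11421;  2663^9 ≡ 19588;  2663^10 ≡ 7010;  2663^11 ≡ 15088;  2663^12 ≡ 3115;  2663^15 ≡ 18682;  2663^18 ≡ 5767;  2663^20 ≡ 13819;  2663^22 ≡ 15448;  2663^24 ≡ 735;  2663^25 ≡ 16807;  2663^30 ≡ 4698;  2663^33 ≡ 1853;  2663^36 ≡ 12410;  2663^40 ≡ 3917;  2663^44 ≡ 18853;  2663^45 ≡ 10004;  2663^50 ≡ 13984;  2663^55 ≡ 12699;  2663^60 ≡ 12890;  2663^66 ≡ 8036;  2663^72 ≡ 15723;  2663^75 ≡ 11019;  2663^88 ≡ 7659;  2663^90 ≡ 5762;  2663^99 ≡ 356;  2663^100 ≡ 17381;  2663^110 ≡ 5257;  2663^120 ≡ 1909;  2663^132 ≡ 6235;  2663^150 ≡ 18430;  2663^165 ≡ 9472;  2663^180 ≡ 14168;  2663^198 ≡ 7930;  2663^200 ≡ 15105;  2663^220 ≡ 13654;  2663^225 ≡ 1114;  2663^264 ≡ 5862;  2663^275 ≡ 14590;  2663^300 ≡ 18347;  2663^330 ≡ 453;  2663^360 ≡ 9487;  2663^396 ≡ 16725;  2663^440 ≡ 5301;  2663^450 ≡ 13334;  2663^495 ≡ 13800;  2663^550 ≡ 7350;  2663^600 ≡ 15210;  2663^660 ≡ 7199;  2663^792 ≡ 16699;  2663^825 ≡ 14085;  2663^900 ≡ 2377;  2663^990 ≡ 13783;  2663^1100 ≡ 5372;  2663^1320 ≡ 6384;  2663^1650 ≡ 1006;  2663^1800 ≡ 6844;  2663^1980 ≡ 295;  2663^2200 ≡ 8327;  2663^2475 ≡ 11795;  2663^3300 ≡ 2185;  2663^3960 ≡ 7821;  2663^4950 ≡ 199;  2663^6600 ≡ 2184;  2663^9900 ≡ 19800;  2663^19800 ≡ 1.
Smallest exponent giving 1 is 19800.

19800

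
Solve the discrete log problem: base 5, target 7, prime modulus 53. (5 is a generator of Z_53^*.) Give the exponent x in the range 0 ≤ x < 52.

18

Baby-step giant-step with m = ceil(sqrt(52)) = 8.
Baby table (5^j mod 53 for j=0..7):
  0:1  1:5  2:25  3:19  4:42  5:51  6:43  7:3
Giant step factor: 5^(-8) ≡ 46 (mod 53).
Scan 7·46^i mod 53 for i = 0, 1, …:
  i=0: 7   i=1: 4   i=2: 25
Match at i=2, j=2: x = 2·8 + 2 = 18.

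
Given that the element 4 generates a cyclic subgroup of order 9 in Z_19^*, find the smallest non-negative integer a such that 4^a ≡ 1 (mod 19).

0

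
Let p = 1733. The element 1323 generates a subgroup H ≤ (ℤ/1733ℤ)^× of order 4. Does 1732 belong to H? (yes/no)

⟨1323⟩ has order 4; its elements mod 1733 are {1, 410, 1323, 1732}.
1732 is in this set.

yes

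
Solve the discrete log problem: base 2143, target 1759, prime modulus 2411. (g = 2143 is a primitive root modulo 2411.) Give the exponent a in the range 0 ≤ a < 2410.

Baby-step giant-step with m = ceil(sqrt(2410)) = 50.
Baby table (2143^j mod 2411 for j=0..49):
  0:1  1:2143  2:1905  3:592  4:470  5:1823  6:869  7:975
  8:1499  9:905  10:971  11:160  12:518  13:1014  14:691  15:459
  16:2360  17:1613  18:1696  19:1151  20:140  21:1056  22:1490  23:906
  24:703  25:2065  26:1110  27:1484  28:103  29:1328  30:924  31:701
  32:190  33:2122  34:300  35:1574  36:93  37:1597  38:1162  39:2014
  40:312  41:769  42:1254  43:1468  44:1980  45:2191  46:1096  47:414
  48:2365  49:273
Giant step factor: 2143^(-50) ≡ 2252 (mod 2411).
Scan 1759·2252^i mod 2411 for i = 0, 1, …:
  i=0: 1759   i=1: 2406   i=2: 795   i=3: 1378
  i=4: 299   i=5: 679   i=6: 534   i=7: 1890
  i=8: 865   i=9: 2303     …   i=35: 1700
  i=36: 2143
Match at i=36, j=1: a = 36·50 + 1 = 1801.

1801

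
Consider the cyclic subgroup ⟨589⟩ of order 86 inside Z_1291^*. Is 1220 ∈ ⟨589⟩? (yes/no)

1220 ∈ ⟨589⟩ iff 1220^86 ≡ 1 (mod 1291), since |⟨589⟩| = 86.
1220^86 mod 1291 = 344.
Since 344 ≠ 1, 1220 does not lie in the subgroup.

no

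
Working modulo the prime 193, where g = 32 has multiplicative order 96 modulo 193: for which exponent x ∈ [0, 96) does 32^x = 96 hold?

67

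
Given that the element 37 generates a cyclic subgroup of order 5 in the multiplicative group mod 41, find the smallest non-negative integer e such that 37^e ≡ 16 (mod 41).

2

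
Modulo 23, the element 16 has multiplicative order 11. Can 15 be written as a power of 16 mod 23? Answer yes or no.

no

⟨16⟩ has order 11; its elements mod 23 are {1, 2, 3, 4, 6, 8, 9, 12, 13, 16, 18}.
15 is not in this set.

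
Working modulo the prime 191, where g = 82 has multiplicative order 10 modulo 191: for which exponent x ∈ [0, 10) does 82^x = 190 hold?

5

Successive powers of 82 modulo 191:
  82^0=1  82^1=82  82^2=39  82^3=142  82^4=184  82^5=190
So 82^5 ≡ 190 (mod 191), giving x = 5.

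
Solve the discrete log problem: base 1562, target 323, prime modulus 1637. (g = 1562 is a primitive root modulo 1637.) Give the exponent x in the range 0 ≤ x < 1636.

1464

Baby-step giant-step with m = ceil(sqrt(1636)) = 41.
Baby table (1562^j mod 1637 for j=0..40):
  0:1  1:1562  2:714  3:471  4:689  5:709  6:846  7:393
  8:1628  9:675  10:122  11:672  12:347  13:167  14:571  15:1374
  16:81  17:473  18:539  19:500  20:151  21:134  22:1409  23:730
  24:908  25:654  26:60  27:411  28:278  29:431  30:415  31:1615
  32:13  33:662  34:1097  35:1212  36:772  37:1032  38:1176  39:198
  40:1520
Giant step factor: 1562^(-41) ≡ 1157 (mod 1637).
Scan 323·1157^i mod 1637 for i = 0, 1, …:
  i=0: 323   i=1: 475   i=2: 1180   i=3: 2
  i=4: 677   i=5: 803   i=6: 892   i=7: 734
  i=8: 1272   i=9: 41     …   i=34: 555
  i=35: 431
Match at i=35, j=29: x = 35·41 + 29 = 1464.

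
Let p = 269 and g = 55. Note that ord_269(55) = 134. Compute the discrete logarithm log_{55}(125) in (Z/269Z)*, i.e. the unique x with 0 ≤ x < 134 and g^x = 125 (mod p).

62

Baby-step giant-step with m = ceil(sqrt(134)) = 12.
Baby table (55^j mod 269 for j=0..11):
  0:1  1:55  2:66  3:133  4:52  5:170  6:204  7:191
  8:14  9:232  10:117  11:248
Giant step factor: 55^(-12) ≡ 143 (mod 269).
Scan 125·143^i mod 269 for i = 0, 1, …:
  i=0: 125   i=1: 121   i=2: 87   i=3: 67
  i=4: 166   i=5: 66
Match at i=5, j=2: x = 5·12 + 2 = 62.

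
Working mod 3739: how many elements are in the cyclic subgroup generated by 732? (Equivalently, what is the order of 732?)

The order of 732 must divide p − 1 = 3738 = 2 · 3 · 7 · 89.
Divisors: 1, 2, 3, 6, 7, 14, 21, 42, 89, 178, 267, 534, 623, 1246, 1869, 3738.
Check each in increasing order: 732^1 ≡ 732;  732^2 ≡ 1147;  732^3 ≡ 2068;  732^6 ≡ 2947;  732^7 ≡ 3540;  732^14 ≡ 2211;  732^21 ≡ 1213;  732^42 ≡ 1942;  732^89 ≡ 44;  732^178 ≡ 1936;  732^267 ≡ 2926;  732^534 ≡ 2905;  732^623 ≡ 694;  732^1246 ≡ 3044;  732^1869 ≡ 1.
Smallest exponent giving 1 is 1869.

1869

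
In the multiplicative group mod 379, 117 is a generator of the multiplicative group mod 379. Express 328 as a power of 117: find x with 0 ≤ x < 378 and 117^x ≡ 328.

315

Baby-step giant-step with m = ceil(sqrt(378)) = 20.
Baby table (117^j mod 379 for j=0..19):
  0:1  1:117  2:45  3:338  4:130  5:50  6:165  7:355
  8:224  9:57  10:226  11:291  12:316  13:209  14:197  15:309
  16:148  17:261  18:217  19:375
Giant step factor: 117^(-20) ≡ 132 (mod 379).
Scan 328·132^i mod 379 for i = 0, 1, …:
  i=0: 328   i=1: 90   i=2: 131   i=3: 237
  i=4: 206   i=5: 283   i=6: 214   i=7: 202
  i=8: 134   i=9: 254     …   i=14: 166
  i=15: 309
Match at i=15, j=15: x = 15·20 + 15 = 315.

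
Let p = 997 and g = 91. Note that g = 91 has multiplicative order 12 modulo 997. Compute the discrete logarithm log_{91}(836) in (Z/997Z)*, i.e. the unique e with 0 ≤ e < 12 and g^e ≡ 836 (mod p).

Successive powers of 91 modulo 997:
  91^0=1  91^1=91  91^2=305  91^3=836
So 91^3 ≡ 836 (mod 997), giving e = 3.

3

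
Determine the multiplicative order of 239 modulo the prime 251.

250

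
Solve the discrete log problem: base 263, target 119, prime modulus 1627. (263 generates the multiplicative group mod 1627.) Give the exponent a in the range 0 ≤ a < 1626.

1581

Baby-step giant-step with m = ceil(sqrt(1626)) = 41.
Baby table (263^j mod 1627 for j=0..40):
  0:1  1:263  2:835  3:1587  4:869  5:767  6:1600  7:1034
  8:233  9:1080  10:942  11:442  12:729  13:1368  14:217  15:126
  16:598  17:1082  18:1468  19:485  20:649  21:1479  22:124  23:72
  24:1039  25:1548  26:374  27:742  28:1533  29:1310  30:1233  31:506
  32:1291  33:1117  34:911  35:424  36:876  37:981  38:937  39:754
  40:1435
Giant step factor: 263^(-41) ≡ 910 (mod 1627).
Scan 119·910^i mod 1627 for i = 0, 1, …:
  i=0: 119   i=1: 908   i=2: 1391   i=3: 4
  i=4: 386   i=5: 1455   i=6: 1299   i=7: 888
  i=8: 1088   i=9: 864     …   i=37: 633
  i=38: 72
Match at i=38, j=23: a = 38·41 + 23 = 1581.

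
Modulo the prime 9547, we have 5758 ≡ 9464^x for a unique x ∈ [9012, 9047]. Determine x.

Compute 9464^9012 mod 9547 = 6018, then multiply by 9464 repeatedly:
  9464^9012=6018  9464^9013=6497  9464^9014=4928  9464^9015=1497  9464^9016=9407
  9464^9017=2073  9464^9018=9334  9464^9019=8132  9464^9020=2881  9464^9021=9099
  9464^9022=8543  9464^9023=6956  9464^9024=5019  9464^9025=3491  9464^9026=6204
  9464^9027=606  9464^9028=6984  9464^9029=2695  9464^9030=5443  9464^9031=6487
  9464^9032=5758
Found 5758 at exponent 9032.

9032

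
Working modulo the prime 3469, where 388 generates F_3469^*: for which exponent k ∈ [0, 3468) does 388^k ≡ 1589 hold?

Baby-step giant-step with m = ceil(sqrt(3468)) = 59.
Baby table (388^j mod 3469 for j=0..58):
  0:1  1:388  2:1377  3:50  4:2055  5:2939  6:2500  7:2149
  8:1252  9:116  10:3380  11:158  12:2331  13:2488  14:962  15:2073
  16:2985  17:3003  18:3049  19:83  20:983  21:3283  22:681  23:584
  24:1107  25:2829  26:1448  27:3315  28:2690  29:3020  30:2707  31:2678
  32:1833  33:59  34:2078  35:1456  36:2950  37:3299  38:3420  39:1802
  40:1907  41:1019  42:3375  43:1687  44:2384  45:2238  46:1094  47:1254
  48:892  49:2665  50:258  51:2972  52:1428  53:2493  54:2902  55:2020
  56:3235  57:2871  58:399
Giant step factor: 388^(-59) ≡ 3359 (mod 3469).
Scan 1589·3359^i mod 3469 for i = 0, 1, …:
  i=0: 1589   i=1: 2129   i=2: 1702   i=3: 106
  i=4: 2216   i=5: 2539   i=6: 1699   i=7: 436
  i=8: 606   i=9: 2720     …   i=47: 1896
  i=48: 3049
Match at i=48, j=18: k = 48·59 + 18 = 2850.

2850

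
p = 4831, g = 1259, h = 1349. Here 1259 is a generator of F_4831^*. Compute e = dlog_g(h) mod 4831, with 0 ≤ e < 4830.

392

Baby-step giant-step with m = ceil(sqrt(4830)) = 70.
Baby table (1259^j mod 4831 for j=0..69):
  0:1  1:1259  2:513  3:3344  4:2295  5:467  6:3402  7:2852
  8:1235  9:4114  10:694  11:4166  12:3359  13:1856  14:3331  15:421
  16:3460  17:3409  18:2003  19:4826  20:3367  21:2266  22:2604  23:3018
  24:2496  25:2314  26:233  27:3487  28:3585  29:1361  30:3325  31:2529
  32:382  33:2669  34:2726  35:2024  36:2279  37:4478  38:25  39:2489
  40:3163  41:1473  42:4234  43:2013  44:2923  45:3666  46:1889  47:1399
  48:2857  49:2699  50:1848  51:2921  52:1148  53:863  54:4373  55:3098
  56:1765  57:4706  58:2048  59:3509  60:2297  61:2985  62:4428  63:4709
  64:994  65:217  66:2667  67:208  68:998  69:422
Giant step factor: 1259^(-70) ≡ 647 (mod 4831).
Scan 1349·647^i mod 4831 for i = 0, 1, …:
  i=0: 1349   i=1: 3223   i=2: 3120   i=3: 4113
  i=4: 4061   i=5: 4234
Match at i=5, j=42: e = 5·70 + 42 = 392.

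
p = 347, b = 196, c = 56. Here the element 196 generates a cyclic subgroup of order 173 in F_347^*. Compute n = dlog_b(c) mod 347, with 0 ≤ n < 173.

53

Baby-step giant-step with m = ceil(sqrt(173)) = 14.
Baby table (196^j mod 347 for j=0..13):
  0:1  1:196  2:246  3:330  4:138  5:329  6:289  7:83
  8:306  9:292  10:324  11:3  12:241  13:44
Giant step factor: 196^(-14) ≡ 34 (mod 347).
Scan 56·34^i mod 347 for i = 0, 1, …:
  i=0: 56   i=1: 169   i=2: 194   i=3: 3
Match at i=3, j=11: n = 3·14 + 11 = 53.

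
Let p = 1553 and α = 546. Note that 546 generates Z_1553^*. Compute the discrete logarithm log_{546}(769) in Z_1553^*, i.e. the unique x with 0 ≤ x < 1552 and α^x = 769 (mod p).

Baby-step giant-step with m = ceil(sqrt(1552)) = 40.
Baby table (546^j mod 1553 for j=0..39):
  0:1  1:546  2:1493  3:1406  4:494  5:1055  6:1420  7:373
  8:215  9:915  10:1077  11:1008  12:606  13:87  14:912  15:992
  16:1188  17:1047  18:158  19:853  20:1391  21:69  22:402  23:519
  24:728  25:1473  26:1357  27:141  28:889  29:858  30:1015  31:1322
  32:1220  33:1436  34:1344  35:808  36:116  37:1216  38:805  39:31
Giant step factor: 546^(-40) ≡ 1187 (mod 1553).
Scan 769·1187^i mod 1553 for i = 0, 1, …:
  i=0: 769   i=1: 1192   i=2: 121   i=3: 751
  i=4: 15   i=5: 722   i=6: 1311   i=7: 51
  i=8: 1523   i=9: 109     …   i=30: 42
  i=31: 158
Match at i=31, j=18: x = 31·40 + 18 = 1258.

1258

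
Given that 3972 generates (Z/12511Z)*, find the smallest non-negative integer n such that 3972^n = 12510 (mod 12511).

Baby-step giant-step with m = ceil(sqrt(12510)) = 112.
Baby table (3972^j mod 12511 for j=0..111):
  0:1  1:3972  2:413  3:1495  4:7926  5:4396  6:8067  7:1453
  8:3745  9:12072  10:7832  11:6358  12:6778  13:11055  14:9361  15:11711
  16:194  17:7397  18:5056  19:2277  20:11302  21:2076  22:1123  23:6640
  24:892  25:2411  26:5577  27:7374  28:1277  29:5289  30:1939  31:7443
  32:103  33:8764  34:5006  35:3853  36:3163  37:2392  38:5175  39:12038
  40:10405  41:4827  42:5992  43:4302  44:10029  45:164  46:836  47:5177
  48:7471  49:11231  50:7817  51:9333  52:583  53:1141  54:3070  55:8326
  56:4299  57:10624  58:11436  59:8862  60:6421  61:6794  62:12052  63:3458
  64:10609  65:1900  66:2667  67:9018  68:503  69:8667  70:7563  71:1325
  72:8280  73:9252  74:4137  75:5221  76:7085  77:4381  78:11042  79:7769
  80:6342  81:5781  82:4447  83:10463  84:10005  85:4924  86:3435  87:6830
  88:4912  89:5815  90:1874  91:11994  92:10791  93:11677  94:2767  95:5866
  96:4270  97:8035  98:11970  99:3040  100:1765  101:4420  102:3307  103:11365
  104:2092  105:2120  106:737  107:12301  108:4117  109:847  110:11336  111:12014
Giant step factor: 3972^(-112) ≡ 5011 (mod 12511).
Scan 12510·5011^i mod 12511 for i = 0, 1, …:
  i=0: 12510   i=1: 7500   i=2: 11967   i=3: 1414
  i=4: 4328   i=5: 6045   i=6: 2364   i=7: 10598
  i=8: 9894   i=9: 10252     …   i=54: 4680
  i=55: 5866
Match at i=55, j=95: n = 55·112 + 95 = 6255.

6255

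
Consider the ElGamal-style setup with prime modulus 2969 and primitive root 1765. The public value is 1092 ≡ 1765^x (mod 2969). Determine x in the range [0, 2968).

Baby-step giant-step with m = ceil(sqrt(2968)) = 55.
Baby table (1765^j mod 2969 for j=0..54):
  0:1  1:1765  2:744  3:862  4:1302  5:24  6:794  7:42
  8:2874  9:1558  10:576  11:1242  12:1008  13:689  14:1764  15:1948
  16:118  17:440  18:1691  19:770  20:2217  21:2832  22:1653  23:1987
  24:666  25:2735  26:2650  27:1075  28:184  29:1139  30:322  31:1251
  32:2048  33:1447  34:615  35:1790  36:334  37:1648  38:2069  39:2884
  40:1394  41:2078  42:955  43:2152  44:929  45:797  46:2368  47:2137
  48:1175  49:1513  50:1314  51:421  52:815  53:1479  54:684
Giant step factor: 1765^(-55) ≡ 1388 (mod 2969).
Scan 1092·1388^i mod 2969 for i = 0, 1, …:
  i=0: 1092   i=1: 1506   i=2: 152   i=3: 177
  i=4: 2218   i=5: 2700   i=6: 722   i=7: 1583
  i=8: 144   i=9: 949   i=10: 1945   i=11: 839
  i=12: 684
Match at i=12, j=54: x = 12·55 + 54 = 714.

714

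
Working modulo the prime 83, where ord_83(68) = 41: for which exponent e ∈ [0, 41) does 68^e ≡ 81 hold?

29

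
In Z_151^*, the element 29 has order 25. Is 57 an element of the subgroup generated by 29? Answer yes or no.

57 ∈ ⟨29⟩ iff 57^25 ≡ 1 (mod 151), since |⟨29⟩| = 25.
57^25 mod 151 = 150.
Since 150 ≠ 1, 57 does not lie in the subgroup.

no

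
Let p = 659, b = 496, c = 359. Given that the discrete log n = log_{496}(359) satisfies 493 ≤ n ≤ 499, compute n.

Compute 496^493 mod 659 = 359, then multiply by 496 repeatedly:
  496^493=359
Found 359 at exponent 493.

493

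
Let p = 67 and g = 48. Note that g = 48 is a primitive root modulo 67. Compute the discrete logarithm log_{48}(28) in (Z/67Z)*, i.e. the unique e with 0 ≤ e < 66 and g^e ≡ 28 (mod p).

Successive powers of 48 modulo 67:
  48^0=1  48^1=48  48^2=26  48^3=42  48^4=6  48^5=20
  48^6=22  48^7=51  48^8=36  48^9=53  48^10=65  48^11=38
  48^12=15  48^13=50  48^14=55  48^15=27  48^16=23  48^17=32
  48^18=62  48^19=28
So 48^19 ≡ 28 (mod 67), giving e = 19.

19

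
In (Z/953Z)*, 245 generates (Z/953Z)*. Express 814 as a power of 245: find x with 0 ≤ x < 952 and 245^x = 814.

Baby-step giant-step with m = ceil(sqrt(952)) = 31.
Baby table (245^j mod 953 for j=0..30):
  0:1  1:245  2:939  3:382  4:196  5:370  6:115  7:538
  8:296  9:92  10:621  11:618  12:836  13:878  14:685  15:97
  16:893  17:548  18:840  19:905  20:629  21:672  22:724  23:122
  24:347  25:198  26:860  27:87  28:349  29:688  30:832
Giant step factor: 245^(-31) ≡ 327 (mod 953).
Scan 814·327^i mod 953 for i = 0, 1, …:
  i=0: 814   i=1: 291   i=2: 810   i=3: 889
  i=4: 38   i=5: 37   i=6: 663   i=7: 470
  i=8: 257   i=9: 175     …   i=29: 109
  i=30: 382
Match at i=30, j=3: x = 30·31 + 3 = 933.

933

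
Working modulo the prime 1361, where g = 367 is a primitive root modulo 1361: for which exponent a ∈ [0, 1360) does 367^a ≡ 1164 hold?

375

Baby-step giant-step with m = ceil(sqrt(1360)) = 37.
Baby table (367^j mod 1361 for j=0..36):
  0:1  1:367  2:1311  3:704  4:1139  5:186  6:212  7:227
  8:288  9:899  10:571  11:1324  12:31  13:489  14:1172  15:48
  16:1284  17:322  18:1128  19:232  20:762  21:649  22:8  23:214
  24:961  25:188  26:946  27:127  28:335  29:455  30:943  31:387
  32:485  33:1065  34:248  35:1190  36:1210
Giant step factor: 367^(-37) ≡ 280 (mod 1361).
Scan 1164·280^i mod 1361 for i = 0, 1, …:
  i=0: 1164   i=1: 641   i=2: 1189   i=3: 836
  i=4: 1349   i=5: 723   i=6: 1012   i=7: 272
  i=8: 1305   i=9: 652   i=10: 186
Match at i=10, j=5: a = 10·37 + 5 = 375.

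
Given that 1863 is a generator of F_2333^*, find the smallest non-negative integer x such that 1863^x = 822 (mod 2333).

Baby-step giant-step with m = ceil(sqrt(2332)) = 49.
Baby table (1863^j mod 2333 for j=0..48):
  0:1  1:1863  2:1598  3:166  4:1302  5:1639  6:1893  7:1496
  8:1446  9:1616  10:1038  11:2070  12:2294  13:1999  14:669  15:525
  16:548  17:1403  18:829  19:2314  20:1931  21:2300  22:1512  23:925
  24:1521  25:1361  26:1905  27:522  28:1958  29:1275  30:331  31:741
  32:1680  33:1287  34:1690  35:1253  36:1339  37:580  38:361  39:639
  40:627  41:1601  42:1089  43:1430  44:2137  45:1133  46:1747  47:126
  48:1438
Giant step factor: 1863^(-49) ≡ 2310 (mod 2333).
Scan 822·2310^i mod 2333 for i = 0, 1, …:
  i=0: 822   i=1: 2091   i=2: 900   i=3: 297
  i=4: 168   i=5: 802   i=6: 218   i=7: 1985
  i=8: 1005   i=9: 215     …   i=14: 539
  i=15: 1601
Match at i=15, j=41: x = 15·49 + 41 = 776.

776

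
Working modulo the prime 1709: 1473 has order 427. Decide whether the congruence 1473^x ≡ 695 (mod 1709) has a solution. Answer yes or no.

yes

695 ∈ ⟨1473⟩ iff 695^427 ≡ 1 (mod 1709), since |⟨1473⟩| = 427.
695^427 mod 1709 = 1.
Since 1 = 1, 695 lies in the subgroup.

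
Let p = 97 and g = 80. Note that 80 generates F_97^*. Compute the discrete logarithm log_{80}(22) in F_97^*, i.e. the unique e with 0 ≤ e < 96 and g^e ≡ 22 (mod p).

24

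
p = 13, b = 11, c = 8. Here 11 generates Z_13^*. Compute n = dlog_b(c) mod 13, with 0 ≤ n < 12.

Successive powers of 11 modulo 13:
  11^0=1  11^1=11  11^2=4  11^3=5  11^4=3  11^5=7
  11^6=12  11^7=2  11^8=9  11^9=8
So 11^9 ≡ 8 (mod 13), giving n = 9.

9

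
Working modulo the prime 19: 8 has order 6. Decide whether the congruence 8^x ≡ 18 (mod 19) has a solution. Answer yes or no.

⟨8⟩ has order 6; its elements mod 19 are {1, 7, 8, 11, 12, 18}.
18 is in this set.

yes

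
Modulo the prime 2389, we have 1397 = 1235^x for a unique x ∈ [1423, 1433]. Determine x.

1423

Compute 1235^1423 mod 2389 = 1397, then multiply by 1235 repeatedly:
  1235^1423=1397
Found 1397 at exponent 1423.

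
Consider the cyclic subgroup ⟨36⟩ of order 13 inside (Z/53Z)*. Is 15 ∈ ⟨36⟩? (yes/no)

yes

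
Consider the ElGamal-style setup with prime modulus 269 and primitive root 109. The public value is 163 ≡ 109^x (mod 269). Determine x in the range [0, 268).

Baby-step giant-step with m = ceil(sqrt(268)) = 17.
Baby table (109^j mod 269 for j=0..16):
  0:1  1:109  2:45  3:63  4:142  5:145  6:203  7:69
  8:258  9:146  10:43  11:114  12:52  13:19  14:188  15:48
  16:121
Giant step factor: 109^(-17) ≡ 101 (mod 269).
Scan 163·101^i mod 269 for i = 0, 1, …:
  i=0: 163   i=1: 54   i=2: 74   i=3: 211
  i=4: 60   i=5: 142
Match at i=5, j=4: x = 5·17 + 4 = 89.

89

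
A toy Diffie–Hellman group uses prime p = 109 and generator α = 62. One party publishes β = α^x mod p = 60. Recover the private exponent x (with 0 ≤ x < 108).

Baby-step giant-step with m = ceil(sqrt(108)) = 11.
Baby table (62^j mod 109 for j=0..10):
  0:1  1:62  2:29  3:54  4:78  5:40  6:82  7:70
  8:89  9:68  10:74
Giant step factor: 62^(-11) ≡ 11 (mod 109).
Scan 60·11^i mod 109 for i = 0, 1, …:
  i=0: 60   i=1: 6   i=2: 66   i=3: 72
  i=4: 29
Match at i=4, j=2: x = 4·11 + 2 = 46.

46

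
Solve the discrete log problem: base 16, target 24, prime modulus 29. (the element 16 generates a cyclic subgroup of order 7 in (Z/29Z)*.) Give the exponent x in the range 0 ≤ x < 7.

2

Successive powers of 16 modulo 29:
  16^0=1  16^1=16  16^2=24
So 16^2 ≡ 24 (mod 29), giving x = 2.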